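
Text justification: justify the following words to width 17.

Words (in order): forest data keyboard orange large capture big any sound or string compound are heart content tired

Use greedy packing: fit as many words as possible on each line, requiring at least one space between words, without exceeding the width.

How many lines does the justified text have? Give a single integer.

Line 1: ['forest', 'data'] (min_width=11, slack=6)
Line 2: ['keyboard', 'orange'] (min_width=15, slack=2)
Line 3: ['large', 'capture', 'big'] (min_width=17, slack=0)
Line 4: ['any', 'sound', 'or'] (min_width=12, slack=5)
Line 5: ['string', 'compound'] (min_width=15, slack=2)
Line 6: ['are', 'heart', 'content'] (min_width=17, slack=0)
Line 7: ['tired'] (min_width=5, slack=12)
Total lines: 7

Answer: 7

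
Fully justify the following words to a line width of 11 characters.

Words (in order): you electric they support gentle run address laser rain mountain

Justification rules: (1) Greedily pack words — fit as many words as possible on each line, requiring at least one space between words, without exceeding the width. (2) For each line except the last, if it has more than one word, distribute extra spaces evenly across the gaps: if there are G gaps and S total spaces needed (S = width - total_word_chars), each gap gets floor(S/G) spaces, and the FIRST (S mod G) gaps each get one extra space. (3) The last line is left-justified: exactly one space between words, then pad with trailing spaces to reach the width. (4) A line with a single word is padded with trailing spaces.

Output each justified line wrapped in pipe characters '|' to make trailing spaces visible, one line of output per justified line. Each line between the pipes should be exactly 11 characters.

Answer: |you        |
|electric   |
|they       |
|support    |
|gentle  run|
|address    |
|laser  rain|
|mountain   |

Derivation:
Line 1: ['you'] (min_width=3, slack=8)
Line 2: ['electric'] (min_width=8, slack=3)
Line 3: ['they'] (min_width=4, slack=7)
Line 4: ['support'] (min_width=7, slack=4)
Line 5: ['gentle', 'run'] (min_width=10, slack=1)
Line 6: ['address'] (min_width=7, slack=4)
Line 7: ['laser', 'rain'] (min_width=10, slack=1)
Line 8: ['mountain'] (min_width=8, slack=3)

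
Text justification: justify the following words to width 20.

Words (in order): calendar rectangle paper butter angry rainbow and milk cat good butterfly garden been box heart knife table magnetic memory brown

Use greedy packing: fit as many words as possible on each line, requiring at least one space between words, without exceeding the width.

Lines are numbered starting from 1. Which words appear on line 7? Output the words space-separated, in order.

Line 1: ['calendar', 'rectangle'] (min_width=18, slack=2)
Line 2: ['paper', 'butter', 'angry'] (min_width=18, slack=2)
Line 3: ['rainbow', 'and', 'milk', 'cat'] (min_width=20, slack=0)
Line 4: ['good', 'butterfly'] (min_width=14, slack=6)
Line 5: ['garden', 'been', 'box'] (min_width=15, slack=5)
Line 6: ['heart', 'knife', 'table'] (min_width=17, slack=3)
Line 7: ['magnetic', 'memory'] (min_width=15, slack=5)
Line 8: ['brown'] (min_width=5, slack=15)

Answer: magnetic memory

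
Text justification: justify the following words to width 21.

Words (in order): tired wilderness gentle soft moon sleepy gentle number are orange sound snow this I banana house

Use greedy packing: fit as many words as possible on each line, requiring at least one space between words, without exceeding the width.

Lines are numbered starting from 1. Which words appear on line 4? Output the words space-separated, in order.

Answer: are orange sound snow

Derivation:
Line 1: ['tired', 'wilderness'] (min_width=16, slack=5)
Line 2: ['gentle', 'soft', 'moon'] (min_width=16, slack=5)
Line 3: ['sleepy', 'gentle', 'number'] (min_width=20, slack=1)
Line 4: ['are', 'orange', 'sound', 'snow'] (min_width=21, slack=0)
Line 5: ['this', 'I', 'banana', 'house'] (min_width=19, slack=2)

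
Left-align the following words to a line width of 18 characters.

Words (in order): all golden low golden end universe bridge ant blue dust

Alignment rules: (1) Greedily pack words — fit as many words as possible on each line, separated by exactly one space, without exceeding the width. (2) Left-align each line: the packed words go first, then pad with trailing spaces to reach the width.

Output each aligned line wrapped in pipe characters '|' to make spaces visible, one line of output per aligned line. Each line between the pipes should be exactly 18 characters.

Answer: |all golden low    |
|golden end        |
|universe bridge   |
|ant blue dust     |

Derivation:
Line 1: ['all', 'golden', 'low'] (min_width=14, slack=4)
Line 2: ['golden', 'end'] (min_width=10, slack=8)
Line 3: ['universe', 'bridge'] (min_width=15, slack=3)
Line 4: ['ant', 'blue', 'dust'] (min_width=13, slack=5)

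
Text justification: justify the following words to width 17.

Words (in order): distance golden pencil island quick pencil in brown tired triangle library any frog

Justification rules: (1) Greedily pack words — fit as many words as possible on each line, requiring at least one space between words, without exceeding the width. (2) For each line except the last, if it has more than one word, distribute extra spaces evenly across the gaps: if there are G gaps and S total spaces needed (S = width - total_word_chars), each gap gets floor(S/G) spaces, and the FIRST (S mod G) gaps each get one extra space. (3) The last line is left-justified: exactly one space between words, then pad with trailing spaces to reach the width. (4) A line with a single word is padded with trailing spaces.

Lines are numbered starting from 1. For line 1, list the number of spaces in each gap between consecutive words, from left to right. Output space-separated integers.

Answer: 3

Derivation:
Line 1: ['distance', 'golden'] (min_width=15, slack=2)
Line 2: ['pencil', 'island'] (min_width=13, slack=4)
Line 3: ['quick', 'pencil', 'in'] (min_width=15, slack=2)
Line 4: ['brown', 'tired'] (min_width=11, slack=6)
Line 5: ['triangle', 'library'] (min_width=16, slack=1)
Line 6: ['any', 'frog'] (min_width=8, slack=9)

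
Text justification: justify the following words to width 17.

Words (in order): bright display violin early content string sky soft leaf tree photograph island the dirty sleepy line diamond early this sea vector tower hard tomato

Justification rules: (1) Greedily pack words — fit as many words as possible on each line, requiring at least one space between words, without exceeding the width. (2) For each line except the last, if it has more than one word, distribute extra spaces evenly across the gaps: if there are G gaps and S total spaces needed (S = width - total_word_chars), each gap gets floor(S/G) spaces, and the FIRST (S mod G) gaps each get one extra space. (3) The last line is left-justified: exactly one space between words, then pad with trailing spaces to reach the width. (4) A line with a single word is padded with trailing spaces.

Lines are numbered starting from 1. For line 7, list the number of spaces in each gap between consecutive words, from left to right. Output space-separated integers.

Line 1: ['bright', 'display'] (min_width=14, slack=3)
Line 2: ['violin', 'early'] (min_width=12, slack=5)
Line 3: ['content', 'string'] (min_width=14, slack=3)
Line 4: ['sky', 'soft', 'leaf'] (min_width=13, slack=4)
Line 5: ['tree', 'photograph'] (min_width=15, slack=2)
Line 6: ['island', 'the', 'dirty'] (min_width=16, slack=1)
Line 7: ['sleepy', 'line'] (min_width=11, slack=6)
Line 8: ['diamond', 'early'] (min_width=13, slack=4)
Line 9: ['this', 'sea', 'vector'] (min_width=15, slack=2)
Line 10: ['tower', 'hard', 'tomato'] (min_width=17, slack=0)

Answer: 7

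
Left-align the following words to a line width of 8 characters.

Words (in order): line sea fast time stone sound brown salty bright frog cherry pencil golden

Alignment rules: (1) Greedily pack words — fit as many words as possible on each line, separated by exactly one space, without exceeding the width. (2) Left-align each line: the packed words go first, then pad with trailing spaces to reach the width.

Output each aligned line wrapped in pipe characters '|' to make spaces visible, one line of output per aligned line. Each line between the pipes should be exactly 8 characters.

Answer: |line sea|
|fast    |
|time    |
|stone   |
|sound   |
|brown   |
|salty   |
|bright  |
|frog    |
|cherry  |
|pencil  |
|golden  |

Derivation:
Line 1: ['line', 'sea'] (min_width=8, slack=0)
Line 2: ['fast'] (min_width=4, slack=4)
Line 3: ['time'] (min_width=4, slack=4)
Line 4: ['stone'] (min_width=5, slack=3)
Line 5: ['sound'] (min_width=5, slack=3)
Line 6: ['brown'] (min_width=5, slack=3)
Line 7: ['salty'] (min_width=5, slack=3)
Line 8: ['bright'] (min_width=6, slack=2)
Line 9: ['frog'] (min_width=4, slack=4)
Line 10: ['cherry'] (min_width=6, slack=2)
Line 11: ['pencil'] (min_width=6, slack=2)
Line 12: ['golden'] (min_width=6, slack=2)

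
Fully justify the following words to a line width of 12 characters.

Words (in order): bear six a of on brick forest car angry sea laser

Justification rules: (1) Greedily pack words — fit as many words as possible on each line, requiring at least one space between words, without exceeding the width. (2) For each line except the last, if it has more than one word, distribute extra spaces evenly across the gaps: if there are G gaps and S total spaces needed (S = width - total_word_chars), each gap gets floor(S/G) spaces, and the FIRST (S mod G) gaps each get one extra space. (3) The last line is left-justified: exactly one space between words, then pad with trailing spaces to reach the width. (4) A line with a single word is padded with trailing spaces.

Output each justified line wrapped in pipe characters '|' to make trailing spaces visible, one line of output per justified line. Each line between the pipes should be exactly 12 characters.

Line 1: ['bear', 'six', 'a'] (min_width=10, slack=2)
Line 2: ['of', 'on', 'brick'] (min_width=11, slack=1)
Line 3: ['forest', 'car'] (min_width=10, slack=2)
Line 4: ['angry', 'sea'] (min_width=9, slack=3)
Line 5: ['laser'] (min_width=5, slack=7)

Answer: |bear  six  a|
|of  on brick|
|forest   car|
|angry    sea|
|laser       |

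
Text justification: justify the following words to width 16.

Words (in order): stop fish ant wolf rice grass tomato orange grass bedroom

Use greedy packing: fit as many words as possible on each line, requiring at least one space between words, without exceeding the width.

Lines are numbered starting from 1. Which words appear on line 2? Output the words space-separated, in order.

Answer: wolf rice grass

Derivation:
Line 1: ['stop', 'fish', 'ant'] (min_width=13, slack=3)
Line 2: ['wolf', 'rice', 'grass'] (min_width=15, slack=1)
Line 3: ['tomato', 'orange'] (min_width=13, slack=3)
Line 4: ['grass', 'bedroom'] (min_width=13, slack=3)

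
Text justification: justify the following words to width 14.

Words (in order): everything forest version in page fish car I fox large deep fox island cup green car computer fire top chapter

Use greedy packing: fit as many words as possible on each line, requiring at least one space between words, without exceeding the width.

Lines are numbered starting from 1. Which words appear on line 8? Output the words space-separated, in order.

Line 1: ['everything'] (min_width=10, slack=4)
Line 2: ['forest', 'version'] (min_width=14, slack=0)
Line 3: ['in', 'page', 'fish'] (min_width=12, slack=2)
Line 4: ['car', 'I', 'fox'] (min_width=9, slack=5)
Line 5: ['large', 'deep', 'fox'] (min_width=14, slack=0)
Line 6: ['island', 'cup'] (min_width=10, slack=4)
Line 7: ['green', 'car'] (min_width=9, slack=5)
Line 8: ['computer', 'fire'] (min_width=13, slack=1)
Line 9: ['top', 'chapter'] (min_width=11, slack=3)

Answer: computer fire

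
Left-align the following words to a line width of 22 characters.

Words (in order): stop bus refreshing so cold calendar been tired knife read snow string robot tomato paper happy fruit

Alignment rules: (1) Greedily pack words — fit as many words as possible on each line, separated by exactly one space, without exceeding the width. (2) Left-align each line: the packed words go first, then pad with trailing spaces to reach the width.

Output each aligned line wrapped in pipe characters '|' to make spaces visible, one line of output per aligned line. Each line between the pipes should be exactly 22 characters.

Answer: |stop bus refreshing so|
|cold calendar been    |
|tired knife read snow |
|string robot tomato   |
|paper happy fruit     |

Derivation:
Line 1: ['stop', 'bus', 'refreshing', 'so'] (min_width=22, slack=0)
Line 2: ['cold', 'calendar', 'been'] (min_width=18, slack=4)
Line 3: ['tired', 'knife', 'read', 'snow'] (min_width=21, slack=1)
Line 4: ['string', 'robot', 'tomato'] (min_width=19, slack=3)
Line 5: ['paper', 'happy', 'fruit'] (min_width=17, slack=5)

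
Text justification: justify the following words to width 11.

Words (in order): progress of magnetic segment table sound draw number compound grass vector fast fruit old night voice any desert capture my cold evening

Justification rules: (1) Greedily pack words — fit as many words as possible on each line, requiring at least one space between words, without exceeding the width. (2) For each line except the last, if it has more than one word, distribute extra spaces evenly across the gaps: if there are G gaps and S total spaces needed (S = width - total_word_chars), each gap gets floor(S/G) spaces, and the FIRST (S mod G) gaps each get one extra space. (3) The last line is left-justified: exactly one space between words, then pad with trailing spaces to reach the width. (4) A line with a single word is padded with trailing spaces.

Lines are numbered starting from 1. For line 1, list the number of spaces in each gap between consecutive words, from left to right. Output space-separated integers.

Line 1: ['progress', 'of'] (min_width=11, slack=0)
Line 2: ['magnetic'] (min_width=8, slack=3)
Line 3: ['segment'] (min_width=7, slack=4)
Line 4: ['table', 'sound'] (min_width=11, slack=0)
Line 5: ['draw', 'number'] (min_width=11, slack=0)
Line 6: ['compound'] (min_width=8, slack=3)
Line 7: ['grass'] (min_width=5, slack=6)
Line 8: ['vector', 'fast'] (min_width=11, slack=0)
Line 9: ['fruit', 'old'] (min_width=9, slack=2)
Line 10: ['night', 'voice'] (min_width=11, slack=0)
Line 11: ['any', 'desert'] (min_width=10, slack=1)
Line 12: ['capture', 'my'] (min_width=10, slack=1)
Line 13: ['cold'] (min_width=4, slack=7)
Line 14: ['evening'] (min_width=7, slack=4)

Answer: 1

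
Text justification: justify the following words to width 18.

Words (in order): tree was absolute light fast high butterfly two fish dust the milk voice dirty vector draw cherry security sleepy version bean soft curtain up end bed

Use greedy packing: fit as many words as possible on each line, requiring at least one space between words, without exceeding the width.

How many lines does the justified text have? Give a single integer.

Line 1: ['tree', 'was', 'absolute'] (min_width=17, slack=1)
Line 2: ['light', 'fast', 'high'] (min_width=15, slack=3)
Line 3: ['butterfly', 'two', 'fish'] (min_width=18, slack=0)
Line 4: ['dust', 'the', 'milk'] (min_width=13, slack=5)
Line 5: ['voice', 'dirty', 'vector'] (min_width=18, slack=0)
Line 6: ['draw', 'cherry'] (min_width=11, slack=7)
Line 7: ['security', 'sleepy'] (min_width=15, slack=3)
Line 8: ['version', 'bean', 'soft'] (min_width=17, slack=1)
Line 9: ['curtain', 'up', 'end', 'bed'] (min_width=18, slack=0)
Total lines: 9

Answer: 9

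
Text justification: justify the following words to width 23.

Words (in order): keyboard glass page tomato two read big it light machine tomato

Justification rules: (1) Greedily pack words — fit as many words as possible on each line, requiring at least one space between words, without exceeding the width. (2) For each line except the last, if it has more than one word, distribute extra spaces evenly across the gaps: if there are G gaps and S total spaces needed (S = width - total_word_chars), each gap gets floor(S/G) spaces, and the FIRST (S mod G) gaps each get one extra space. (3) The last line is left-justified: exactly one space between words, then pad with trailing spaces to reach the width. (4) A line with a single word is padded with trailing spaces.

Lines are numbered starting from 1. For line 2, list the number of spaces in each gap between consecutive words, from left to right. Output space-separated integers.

Answer: 2 1 1 1

Derivation:
Line 1: ['keyboard', 'glass', 'page'] (min_width=19, slack=4)
Line 2: ['tomato', 'two', 'read', 'big', 'it'] (min_width=22, slack=1)
Line 3: ['light', 'machine', 'tomato'] (min_width=20, slack=3)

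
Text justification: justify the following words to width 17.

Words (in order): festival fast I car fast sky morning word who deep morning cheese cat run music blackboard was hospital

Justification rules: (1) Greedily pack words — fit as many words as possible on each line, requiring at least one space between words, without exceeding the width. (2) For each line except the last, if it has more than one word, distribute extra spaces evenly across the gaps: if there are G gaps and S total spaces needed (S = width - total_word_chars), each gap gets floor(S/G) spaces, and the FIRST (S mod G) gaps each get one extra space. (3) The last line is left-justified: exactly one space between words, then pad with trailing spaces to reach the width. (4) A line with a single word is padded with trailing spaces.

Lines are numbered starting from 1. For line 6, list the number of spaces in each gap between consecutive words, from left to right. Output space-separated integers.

Line 1: ['festival', 'fast', 'I'] (min_width=15, slack=2)
Line 2: ['car', 'fast', 'sky'] (min_width=12, slack=5)
Line 3: ['morning', 'word', 'who'] (min_width=16, slack=1)
Line 4: ['deep', 'morning'] (min_width=12, slack=5)
Line 5: ['cheese', 'cat', 'run'] (min_width=14, slack=3)
Line 6: ['music', 'blackboard'] (min_width=16, slack=1)
Line 7: ['was', 'hospital'] (min_width=12, slack=5)

Answer: 2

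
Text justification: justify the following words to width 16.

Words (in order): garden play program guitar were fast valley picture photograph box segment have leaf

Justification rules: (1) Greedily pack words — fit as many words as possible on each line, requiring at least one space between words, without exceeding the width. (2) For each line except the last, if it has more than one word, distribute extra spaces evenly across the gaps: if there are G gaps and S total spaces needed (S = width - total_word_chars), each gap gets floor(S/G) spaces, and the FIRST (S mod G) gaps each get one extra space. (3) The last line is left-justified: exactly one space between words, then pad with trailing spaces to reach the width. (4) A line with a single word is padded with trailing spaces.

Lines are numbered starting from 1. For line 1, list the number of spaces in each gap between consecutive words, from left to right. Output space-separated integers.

Line 1: ['garden', 'play'] (min_width=11, slack=5)
Line 2: ['program', 'guitar'] (min_width=14, slack=2)
Line 3: ['were', 'fast', 'valley'] (min_width=16, slack=0)
Line 4: ['picture'] (min_width=7, slack=9)
Line 5: ['photograph', 'box'] (min_width=14, slack=2)
Line 6: ['segment', 'have'] (min_width=12, slack=4)
Line 7: ['leaf'] (min_width=4, slack=12)

Answer: 6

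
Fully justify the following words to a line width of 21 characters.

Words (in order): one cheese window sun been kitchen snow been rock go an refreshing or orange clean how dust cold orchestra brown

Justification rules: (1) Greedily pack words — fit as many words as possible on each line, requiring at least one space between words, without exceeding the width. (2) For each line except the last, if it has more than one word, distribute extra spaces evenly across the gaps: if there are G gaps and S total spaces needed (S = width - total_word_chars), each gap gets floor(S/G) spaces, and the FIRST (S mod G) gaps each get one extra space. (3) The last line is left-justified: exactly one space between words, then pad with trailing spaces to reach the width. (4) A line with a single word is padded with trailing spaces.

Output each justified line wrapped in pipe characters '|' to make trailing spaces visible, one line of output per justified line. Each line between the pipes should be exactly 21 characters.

Line 1: ['one', 'cheese', 'window', 'sun'] (min_width=21, slack=0)
Line 2: ['been', 'kitchen', 'snow'] (min_width=17, slack=4)
Line 3: ['been', 'rock', 'go', 'an'] (min_width=15, slack=6)
Line 4: ['refreshing', 'or', 'orange'] (min_width=20, slack=1)
Line 5: ['clean', 'how', 'dust', 'cold'] (min_width=19, slack=2)
Line 6: ['orchestra', 'brown'] (min_width=15, slack=6)

Answer: |one cheese window sun|
|been   kitchen   snow|
|been   rock   go   an|
|refreshing  or orange|
|clean  how  dust cold|
|orchestra brown      |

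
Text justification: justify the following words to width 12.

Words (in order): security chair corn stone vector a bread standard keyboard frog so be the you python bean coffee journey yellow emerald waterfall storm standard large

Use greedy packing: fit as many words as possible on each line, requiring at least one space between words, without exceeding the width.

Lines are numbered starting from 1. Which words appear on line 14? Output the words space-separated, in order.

Answer: waterfall

Derivation:
Line 1: ['security'] (min_width=8, slack=4)
Line 2: ['chair', 'corn'] (min_width=10, slack=2)
Line 3: ['stone', 'vector'] (min_width=12, slack=0)
Line 4: ['a', 'bread'] (min_width=7, slack=5)
Line 5: ['standard'] (min_width=8, slack=4)
Line 6: ['keyboard'] (min_width=8, slack=4)
Line 7: ['frog', 'so', 'be'] (min_width=10, slack=2)
Line 8: ['the', 'you'] (min_width=7, slack=5)
Line 9: ['python', 'bean'] (min_width=11, slack=1)
Line 10: ['coffee'] (min_width=6, slack=6)
Line 11: ['journey'] (min_width=7, slack=5)
Line 12: ['yellow'] (min_width=6, slack=6)
Line 13: ['emerald'] (min_width=7, slack=5)
Line 14: ['waterfall'] (min_width=9, slack=3)
Line 15: ['storm'] (min_width=5, slack=7)
Line 16: ['standard'] (min_width=8, slack=4)
Line 17: ['large'] (min_width=5, slack=7)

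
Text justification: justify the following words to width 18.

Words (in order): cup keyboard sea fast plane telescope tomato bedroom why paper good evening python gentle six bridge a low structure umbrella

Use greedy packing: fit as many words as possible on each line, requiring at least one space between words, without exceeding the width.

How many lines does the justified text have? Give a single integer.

Line 1: ['cup', 'keyboard', 'sea'] (min_width=16, slack=2)
Line 2: ['fast', 'plane'] (min_width=10, slack=8)
Line 3: ['telescope', 'tomato'] (min_width=16, slack=2)
Line 4: ['bedroom', 'why', 'paper'] (min_width=17, slack=1)
Line 5: ['good', 'evening'] (min_width=12, slack=6)
Line 6: ['python', 'gentle', 'six'] (min_width=17, slack=1)
Line 7: ['bridge', 'a', 'low'] (min_width=12, slack=6)
Line 8: ['structure', 'umbrella'] (min_width=18, slack=0)
Total lines: 8

Answer: 8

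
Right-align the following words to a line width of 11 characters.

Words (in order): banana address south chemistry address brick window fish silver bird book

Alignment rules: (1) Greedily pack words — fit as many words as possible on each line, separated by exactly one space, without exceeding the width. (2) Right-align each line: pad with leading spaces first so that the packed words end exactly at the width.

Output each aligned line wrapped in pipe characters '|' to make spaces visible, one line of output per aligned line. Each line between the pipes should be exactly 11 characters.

Answer: |     banana|
|    address|
|      south|
|  chemistry|
|    address|
|      brick|
|window fish|
|silver bird|
|       book|

Derivation:
Line 1: ['banana'] (min_width=6, slack=5)
Line 2: ['address'] (min_width=7, slack=4)
Line 3: ['south'] (min_width=5, slack=6)
Line 4: ['chemistry'] (min_width=9, slack=2)
Line 5: ['address'] (min_width=7, slack=4)
Line 6: ['brick'] (min_width=5, slack=6)
Line 7: ['window', 'fish'] (min_width=11, slack=0)
Line 8: ['silver', 'bird'] (min_width=11, slack=0)
Line 9: ['book'] (min_width=4, slack=7)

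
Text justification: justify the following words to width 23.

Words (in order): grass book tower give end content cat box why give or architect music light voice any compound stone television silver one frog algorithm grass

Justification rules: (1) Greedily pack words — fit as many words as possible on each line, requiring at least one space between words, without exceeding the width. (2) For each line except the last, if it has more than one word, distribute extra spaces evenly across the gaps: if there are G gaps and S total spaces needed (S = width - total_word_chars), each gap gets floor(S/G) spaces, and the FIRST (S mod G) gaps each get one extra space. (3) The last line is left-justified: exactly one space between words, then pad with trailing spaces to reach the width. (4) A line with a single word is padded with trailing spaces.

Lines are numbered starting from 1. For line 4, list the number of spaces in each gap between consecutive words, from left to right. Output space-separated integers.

Answer: 5 5

Derivation:
Line 1: ['grass', 'book', 'tower', 'give'] (min_width=21, slack=2)
Line 2: ['end', 'content', 'cat', 'box', 'why'] (min_width=23, slack=0)
Line 3: ['give', 'or', 'architect', 'music'] (min_width=23, slack=0)
Line 4: ['light', 'voice', 'any'] (min_width=15, slack=8)
Line 5: ['compound', 'stone'] (min_width=14, slack=9)
Line 6: ['television', 'silver', 'one'] (min_width=21, slack=2)
Line 7: ['frog', 'algorithm', 'grass'] (min_width=20, slack=3)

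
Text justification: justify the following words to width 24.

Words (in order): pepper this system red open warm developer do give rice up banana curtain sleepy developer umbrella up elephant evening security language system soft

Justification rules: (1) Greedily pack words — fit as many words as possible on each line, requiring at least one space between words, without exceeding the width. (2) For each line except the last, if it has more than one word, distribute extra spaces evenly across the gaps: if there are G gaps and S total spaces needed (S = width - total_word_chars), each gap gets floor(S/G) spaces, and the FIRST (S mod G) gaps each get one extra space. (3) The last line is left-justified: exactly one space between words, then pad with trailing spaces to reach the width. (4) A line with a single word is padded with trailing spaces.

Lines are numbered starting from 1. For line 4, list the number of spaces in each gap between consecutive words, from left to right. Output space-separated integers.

Line 1: ['pepper', 'this', 'system', 'red'] (min_width=22, slack=2)
Line 2: ['open', 'warm', 'developer', 'do'] (min_width=22, slack=2)
Line 3: ['give', 'rice', 'up', 'banana'] (min_width=19, slack=5)
Line 4: ['curtain', 'sleepy', 'developer'] (min_width=24, slack=0)
Line 5: ['umbrella', 'up', 'elephant'] (min_width=20, slack=4)
Line 6: ['evening', 'security'] (min_width=16, slack=8)
Line 7: ['language', 'system', 'soft'] (min_width=20, slack=4)

Answer: 1 1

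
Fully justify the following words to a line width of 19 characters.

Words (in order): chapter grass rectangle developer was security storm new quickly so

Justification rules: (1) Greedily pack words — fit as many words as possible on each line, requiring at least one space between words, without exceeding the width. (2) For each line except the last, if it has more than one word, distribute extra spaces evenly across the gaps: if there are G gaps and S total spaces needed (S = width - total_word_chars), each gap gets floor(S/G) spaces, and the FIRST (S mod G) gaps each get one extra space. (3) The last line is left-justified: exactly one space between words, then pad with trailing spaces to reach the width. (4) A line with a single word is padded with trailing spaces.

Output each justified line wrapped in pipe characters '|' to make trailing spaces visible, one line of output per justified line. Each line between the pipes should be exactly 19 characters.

Line 1: ['chapter', 'grass'] (min_width=13, slack=6)
Line 2: ['rectangle', 'developer'] (min_width=19, slack=0)
Line 3: ['was', 'security', 'storm'] (min_width=18, slack=1)
Line 4: ['new', 'quickly', 'so'] (min_width=14, slack=5)

Answer: |chapter       grass|
|rectangle developer|
|was  security storm|
|new quickly so     |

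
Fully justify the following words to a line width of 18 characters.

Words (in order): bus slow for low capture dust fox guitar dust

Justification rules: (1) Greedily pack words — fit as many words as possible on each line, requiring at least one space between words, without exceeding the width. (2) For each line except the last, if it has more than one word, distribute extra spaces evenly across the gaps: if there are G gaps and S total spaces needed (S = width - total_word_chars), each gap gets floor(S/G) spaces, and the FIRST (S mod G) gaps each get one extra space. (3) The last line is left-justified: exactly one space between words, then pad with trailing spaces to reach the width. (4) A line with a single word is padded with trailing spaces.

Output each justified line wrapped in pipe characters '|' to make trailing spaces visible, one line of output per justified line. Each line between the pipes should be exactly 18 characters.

Answer: |bus  slow  for low|
|capture  dust  fox|
|guitar dust       |

Derivation:
Line 1: ['bus', 'slow', 'for', 'low'] (min_width=16, slack=2)
Line 2: ['capture', 'dust', 'fox'] (min_width=16, slack=2)
Line 3: ['guitar', 'dust'] (min_width=11, slack=7)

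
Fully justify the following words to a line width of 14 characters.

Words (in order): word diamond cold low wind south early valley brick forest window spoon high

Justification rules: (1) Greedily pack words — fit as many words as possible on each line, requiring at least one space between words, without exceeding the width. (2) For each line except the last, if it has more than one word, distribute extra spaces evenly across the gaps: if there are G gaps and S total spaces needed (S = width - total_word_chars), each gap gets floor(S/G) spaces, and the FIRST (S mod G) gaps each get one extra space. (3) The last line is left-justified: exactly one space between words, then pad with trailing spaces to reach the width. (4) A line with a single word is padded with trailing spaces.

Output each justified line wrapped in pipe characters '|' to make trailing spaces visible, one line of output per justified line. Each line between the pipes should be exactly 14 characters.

Answer: |word   diamond|
|cold  low wind|
|south    early|
|valley   brick|
|forest  window|
|spoon high    |

Derivation:
Line 1: ['word', 'diamond'] (min_width=12, slack=2)
Line 2: ['cold', 'low', 'wind'] (min_width=13, slack=1)
Line 3: ['south', 'early'] (min_width=11, slack=3)
Line 4: ['valley', 'brick'] (min_width=12, slack=2)
Line 5: ['forest', 'window'] (min_width=13, slack=1)
Line 6: ['spoon', 'high'] (min_width=10, slack=4)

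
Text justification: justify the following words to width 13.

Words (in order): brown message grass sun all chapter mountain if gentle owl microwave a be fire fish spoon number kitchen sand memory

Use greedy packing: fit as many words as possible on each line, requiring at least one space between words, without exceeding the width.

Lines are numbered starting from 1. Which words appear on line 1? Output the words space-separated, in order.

Line 1: ['brown', 'message'] (min_width=13, slack=0)
Line 2: ['grass', 'sun', 'all'] (min_width=13, slack=0)
Line 3: ['chapter'] (min_width=7, slack=6)
Line 4: ['mountain', 'if'] (min_width=11, slack=2)
Line 5: ['gentle', 'owl'] (min_width=10, slack=3)
Line 6: ['microwave', 'a'] (min_width=11, slack=2)
Line 7: ['be', 'fire', 'fish'] (min_width=12, slack=1)
Line 8: ['spoon', 'number'] (min_width=12, slack=1)
Line 9: ['kitchen', 'sand'] (min_width=12, slack=1)
Line 10: ['memory'] (min_width=6, slack=7)

Answer: brown message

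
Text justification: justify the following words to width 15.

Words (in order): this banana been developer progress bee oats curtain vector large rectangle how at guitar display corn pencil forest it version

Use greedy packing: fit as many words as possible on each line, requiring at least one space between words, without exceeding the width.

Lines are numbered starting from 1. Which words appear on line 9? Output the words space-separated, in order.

Answer: pencil forest

Derivation:
Line 1: ['this', 'banana'] (min_width=11, slack=4)
Line 2: ['been', 'developer'] (min_width=14, slack=1)
Line 3: ['progress', 'bee'] (min_width=12, slack=3)
Line 4: ['oats', 'curtain'] (min_width=12, slack=3)
Line 5: ['vector', 'large'] (min_width=12, slack=3)
Line 6: ['rectangle', 'how'] (min_width=13, slack=2)
Line 7: ['at', 'guitar'] (min_width=9, slack=6)
Line 8: ['display', 'corn'] (min_width=12, slack=3)
Line 9: ['pencil', 'forest'] (min_width=13, slack=2)
Line 10: ['it', 'version'] (min_width=10, slack=5)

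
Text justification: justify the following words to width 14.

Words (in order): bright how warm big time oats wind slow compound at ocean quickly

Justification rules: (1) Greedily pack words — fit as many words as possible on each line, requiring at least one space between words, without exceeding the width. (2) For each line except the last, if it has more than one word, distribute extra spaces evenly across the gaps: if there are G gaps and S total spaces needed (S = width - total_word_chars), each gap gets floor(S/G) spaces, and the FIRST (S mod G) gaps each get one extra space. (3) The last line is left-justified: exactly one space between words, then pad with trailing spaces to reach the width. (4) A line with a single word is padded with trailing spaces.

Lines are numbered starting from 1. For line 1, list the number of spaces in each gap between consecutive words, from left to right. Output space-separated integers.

Line 1: ['bright', 'how'] (min_width=10, slack=4)
Line 2: ['warm', 'big', 'time'] (min_width=13, slack=1)
Line 3: ['oats', 'wind', 'slow'] (min_width=14, slack=0)
Line 4: ['compound', 'at'] (min_width=11, slack=3)
Line 5: ['ocean', 'quickly'] (min_width=13, slack=1)

Answer: 5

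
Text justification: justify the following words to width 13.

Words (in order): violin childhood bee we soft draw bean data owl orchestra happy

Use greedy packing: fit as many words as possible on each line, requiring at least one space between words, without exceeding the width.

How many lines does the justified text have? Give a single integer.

Line 1: ['violin'] (min_width=6, slack=7)
Line 2: ['childhood', 'bee'] (min_width=13, slack=0)
Line 3: ['we', 'soft', 'draw'] (min_width=12, slack=1)
Line 4: ['bean', 'data', 'owl'] (min_width=13, slack=0)
Line 5: ['orchestra'] (min_width=9, slack=4)
Line 6: ['happy'] (min_width=5, slack=8)
Total lines: 6

Answer: 6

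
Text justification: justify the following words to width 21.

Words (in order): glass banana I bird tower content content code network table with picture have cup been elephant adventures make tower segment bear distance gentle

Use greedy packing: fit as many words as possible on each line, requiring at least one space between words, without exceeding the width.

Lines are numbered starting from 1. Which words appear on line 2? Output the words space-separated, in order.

Line 1: ['glass', 'banana', 'I', 'bird'] (min_width=19, slack=2)
Line 2: ['tower', 'content', 'content'] (min_width=21, slack=0)
Line 3: ['code', 'network', 'table'] (min_width=18, slack=3)
Line 4: ['with', 'picture', 'have', 'cup'] (min_width=21, slack=0)
Line 5: ['been', 'elephant'] (min_width=13, slack=8)
Line 6: ['adventures', 'make', 'tower'] (min_width=21, slack=0)
Line 7: ['segment', 'bear', 'distance'] (min_width=21, slack=0)
Line 8: ['gentle'] (min_width=6, slack=15)

Answer: tower content content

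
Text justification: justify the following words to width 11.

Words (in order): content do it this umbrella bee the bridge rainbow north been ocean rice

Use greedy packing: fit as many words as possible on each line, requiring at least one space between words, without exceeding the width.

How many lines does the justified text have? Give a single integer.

Line 1: ['content', 'do'] (min_width=10, slack=1)
Line 2: ['it', 'this'] (min_width=7, slack=4)
Line 3: ['umbrella'] (min_width=8, slack=3)
Line 4: ['bee', 'the'] (min_width=7, slack=4)
Line 5: ['bridge'] (min_width=6, slack=5)
Line 6: ['rainbow'] (min_width=7, slack=4)
Line 7: ['north', 'been'] (min_width=10, slack=1)
Line 8: ['ocean', 'rice'] (min_width=10, slack=1)
Total lines: 8

Answer: 8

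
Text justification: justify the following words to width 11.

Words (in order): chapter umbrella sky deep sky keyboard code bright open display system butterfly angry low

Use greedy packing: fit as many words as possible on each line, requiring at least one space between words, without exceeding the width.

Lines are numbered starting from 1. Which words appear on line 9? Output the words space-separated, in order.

Line 1: ['chapter'] (min_width=7, slack=4)
Line 2: ['umbrella'] (min_width=8, slack=3)
Line 3: ['sky', 'deep'] (min_width=8, slack=3)
Line 4: ['sky'] (min_width=3, slack=8)
Line 5: ['keyboard'] (min_width=8, slack=3)
Line 6: ['code', 'bright'] (min_width=11, slack=0)
Line 7: ['open'] (min_width=4, slack=7)
Line 8: ['display'] (min_width=7, slack=4)
Line 9: ['system'] (min_width=6, slack=5)
Line 10: ['butterfly'] (min_width=9, slack=2)
Line 11: ['angry', 'low'] (min_width=9, slack=2)

Answer: system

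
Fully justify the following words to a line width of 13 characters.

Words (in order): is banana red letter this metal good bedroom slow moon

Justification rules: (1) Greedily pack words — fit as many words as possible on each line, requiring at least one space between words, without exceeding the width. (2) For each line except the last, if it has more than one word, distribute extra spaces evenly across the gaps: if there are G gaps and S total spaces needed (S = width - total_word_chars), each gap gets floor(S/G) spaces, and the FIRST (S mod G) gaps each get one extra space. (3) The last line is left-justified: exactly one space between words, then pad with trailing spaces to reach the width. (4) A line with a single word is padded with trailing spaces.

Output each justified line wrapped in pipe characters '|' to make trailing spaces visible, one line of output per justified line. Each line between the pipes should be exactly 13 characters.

Answer: |is banana red|
|letter   this|
|metal    good|
|bedroom  slow|
|moon         |

Derivation:
Line 1: ['is', 'banana', 'red'] (min_width=13, slack=0)
Line 2: ['letter', 'this'] (min_width=11, slack=2)
Line 3: ['metal', 'good'] (min_width=10, slack=3)
Line 4: ['bedroom', 'slow'] (min_width=12, slack=1)
Line 5: ['moon'] (min_width=4, slack=9)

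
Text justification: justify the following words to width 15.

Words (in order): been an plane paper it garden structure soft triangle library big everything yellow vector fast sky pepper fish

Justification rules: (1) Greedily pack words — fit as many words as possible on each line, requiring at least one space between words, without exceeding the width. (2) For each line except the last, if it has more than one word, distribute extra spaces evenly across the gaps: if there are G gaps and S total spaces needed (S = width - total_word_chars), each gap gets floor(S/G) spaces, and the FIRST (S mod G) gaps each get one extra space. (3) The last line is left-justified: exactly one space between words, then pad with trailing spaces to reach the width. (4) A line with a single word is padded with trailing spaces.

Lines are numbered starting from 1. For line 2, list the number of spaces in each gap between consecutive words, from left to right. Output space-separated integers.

Answer: 1 1

Derivation:
Line 1: ['been', 'an', 'plane'] (min_width=13, slack=2)
Line 2: ['paper', 'it', 'garden'] (min_width=15, slack=0)
Line 3: ['structure', 'soft'] (min_width=14, slack=1)
Line 4: ['triangle'] (min_width=8, slack=7)
Line 5: ['library', 'big'] (min_width=11, slack=4)
Line 6: ['everything'] (min_width=10, slack=5)
Line 7: ['yellow', 'vector'] (min_width=13, slack=2)
Line 8: ['fast', 'sky', 'pepper'] (min_width=15, slack=0)
Line 9: ['fish'] (min_width=4, slack=11)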